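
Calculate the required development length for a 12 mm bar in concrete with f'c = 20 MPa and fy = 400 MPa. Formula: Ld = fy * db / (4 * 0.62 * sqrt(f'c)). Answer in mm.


Ld = (fy * db) / (4 * 0.62 * sqrt(f'c))
= (400 * 12) / (4 * 0.62 * sqrt(20))
= 4800 / 11.0909
= 432.79 mm

432.79 mm


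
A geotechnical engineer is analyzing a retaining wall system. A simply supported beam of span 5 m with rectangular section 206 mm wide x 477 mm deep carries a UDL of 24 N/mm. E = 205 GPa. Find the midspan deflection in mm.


I = 206 * 477^3 / 12 = 1863121216.5 mm^4
L = 5000.0 mm, w = 24 N/mm, E = 205000.0 MPa
delta = 5 * w * L^4 / (384 * E * I)
= 5 * 24 * 5000.0^4 / (384 * 205000.0 * 1863121216.5)
= 0.5114 mm

0.5114 mm


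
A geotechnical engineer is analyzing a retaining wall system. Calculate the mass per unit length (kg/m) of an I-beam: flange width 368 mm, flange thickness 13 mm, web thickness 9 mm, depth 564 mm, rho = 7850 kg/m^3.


A_flanges = 2 * 368 * 13 = 9568 mm^2
A_web = (564 - 2 * 13) * 9 = 4842 mm^2
A_total = 9568 + 4842 = 14410 mm^2 = 0.014410 m^2
Weight = rho * A = 7850 * 0.014410 = 113.1185 kg/m

113.1185 kg/m


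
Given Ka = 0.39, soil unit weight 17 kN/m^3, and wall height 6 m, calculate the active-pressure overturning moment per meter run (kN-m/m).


Pa = 0.5 * Ka * gamma * H^2
= 0.5 * 0.39 * 17 * 6^2
= 119.34 kN/m
Arm = H / 3 = 6 / 3 = 2.0 m
Mo = Pa * arm = Pa * H / 3 = 119.34 * 6 / 3 = 238.68 kN-m/m

238.68 kN-m/m


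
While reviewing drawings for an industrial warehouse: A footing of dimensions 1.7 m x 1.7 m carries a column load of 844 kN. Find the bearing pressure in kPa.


A = 1.7 * 1.7 = 2.89 m^2
q = P / A = 844 / 2.89
= 292.0415 kPa

292.0415 kPa


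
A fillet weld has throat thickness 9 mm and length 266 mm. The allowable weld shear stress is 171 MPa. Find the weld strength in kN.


Strength = throat * length * allowable stress
= 9 * 266 * 171 N
= 409374 N
= 409.37 kN

409.37 kN


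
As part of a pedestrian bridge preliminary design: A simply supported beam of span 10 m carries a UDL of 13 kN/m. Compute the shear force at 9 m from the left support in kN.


R_A = w * L / 2 = 13 * 10 / 2 = 65.0 kN
V(x) = R_A - w * x = 65.0 - 13 * 9
= -52.0 kN

-52.0 kN


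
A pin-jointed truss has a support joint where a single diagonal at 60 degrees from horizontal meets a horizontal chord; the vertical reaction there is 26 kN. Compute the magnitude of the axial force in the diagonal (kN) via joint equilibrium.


At the joint, only the diagonal has a vertical component, so vertical equilibrium gives:
F * sin(60) = 26
F = 26 / sin(60)
= 26 / 0.866025
= 30.02 kN

30.02 kN


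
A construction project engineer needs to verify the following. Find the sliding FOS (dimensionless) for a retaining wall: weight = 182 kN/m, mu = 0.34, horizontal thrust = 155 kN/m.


Resisting force = mu * W = 0.34 * 182 = 61.88 kN/m
FOS = Resisting / Driving = 61.88 / 155
= 0.3992 (dimensionless)

0.3992 (dimensionless)


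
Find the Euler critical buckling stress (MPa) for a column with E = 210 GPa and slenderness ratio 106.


sigma_cr = pi^2 * E / lambda^2
= 9.8696 * 210000.0 / 106^2
= 9.8696 * 210000.0 / 11236
= 184.4622 MPa

184.4622 MPa


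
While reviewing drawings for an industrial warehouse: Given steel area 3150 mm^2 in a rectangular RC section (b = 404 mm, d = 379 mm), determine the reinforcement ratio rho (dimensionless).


rho = As / (b * d)
= 3150 / (404 * 379)
= 3150 / 153116
= 0.020573 (dimensionless)

0.020573 (dimensionless)


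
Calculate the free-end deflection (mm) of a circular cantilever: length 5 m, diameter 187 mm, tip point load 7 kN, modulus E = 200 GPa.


I = pi * d^4 / 64 = pi * 187^4 / 64 = 60025574.43 mm^4
L = 5000.0 mm, P = 7000.0 N, E = 200000.0 MPa
delta = P * L^3 / (3 * E * I)
= 7000.0 * 5000.0^3 / (3 * 200000.0 * 60025574.43)
= 24.2952 mm

24.2952 mm


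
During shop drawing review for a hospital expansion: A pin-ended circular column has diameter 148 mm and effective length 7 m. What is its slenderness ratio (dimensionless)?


Radius of gyration r = d / 4 = 148 / 4 = 37.0 mm
L_eff = 7000.0 mm
Slenderness ratio = L / r = 7000.0 / 37.0 = 189.19 (dimensionless)

189.19 (dimensionless)


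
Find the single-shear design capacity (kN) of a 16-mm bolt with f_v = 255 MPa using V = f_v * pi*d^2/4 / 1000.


A = pi * d^2 / 4 = pi * 16^2 / 4 = 201.0619 mm^2
V = f_v * A / 1000 = 255 * 201.0619 / 1000
= 51.2708 kN

51.2708 kN


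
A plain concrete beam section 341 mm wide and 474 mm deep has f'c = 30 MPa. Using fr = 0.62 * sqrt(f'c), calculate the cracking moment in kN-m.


fr = 0.62 * sqrt(30) = 0.62 * 5.4772 = 3.3959 MPa
I = 341 * 474^3 / 12 = 3026273382.0 mm^4
y_t = 237.0 mm
M_cr = fr * I / y_t = 3.3959 * 3026273382.0 / 237.0 N-mm
= 43.3623 kN-m

43.3623 kN-m


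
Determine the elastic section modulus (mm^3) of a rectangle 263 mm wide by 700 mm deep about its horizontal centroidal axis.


S = b * h^2 / 6
= 263 * 700^2 / 6
= 263 * 490000 / 6
= 21478333.33 mm^3

21478333.33 mm^3


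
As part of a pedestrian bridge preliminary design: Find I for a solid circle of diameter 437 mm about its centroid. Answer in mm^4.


r = d / 2 = 437 / 2 = 218.5 mm
I = pi * r^4 / 4 = pi * 218.5^4 / 4
= 1790175654.29 mm^4

1790175654.29 mm^4


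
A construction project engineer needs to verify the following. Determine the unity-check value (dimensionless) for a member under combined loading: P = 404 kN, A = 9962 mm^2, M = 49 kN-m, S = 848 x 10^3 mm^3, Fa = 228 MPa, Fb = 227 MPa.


f_a = P / A = 404000.0 / 9962 = 40.5541 MPa
f_b = M / S = 49000000.0 / 848000.0 = 57.783 MPa
Ratio = f_a / Fa + f_b / Fb
= 40.5541 / 228 + 57.783 / 227
= 0.4324 (dimensionless)

0.4324 (dimensionless)


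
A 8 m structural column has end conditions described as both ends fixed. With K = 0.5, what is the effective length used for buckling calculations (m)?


L_eff = K * L
= 0.5 * 8
= 4.0 m

4.0 m


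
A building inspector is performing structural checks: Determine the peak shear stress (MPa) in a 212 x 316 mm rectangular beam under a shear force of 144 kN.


A = b * h = 212 * 316 = 66992 mm^2
V = 144 kN = 144000.0 N
tau_max = 1.5 * V / A = 1.5 * 144000.0 / 66992
= 3.2243 MPa

3.2243 MPa


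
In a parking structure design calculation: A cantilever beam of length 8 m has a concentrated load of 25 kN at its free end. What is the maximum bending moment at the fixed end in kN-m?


For a cantilever with a point load at the free end:
M_max = P * L = 25 * 8 = 200 kN-m

200 kN-m


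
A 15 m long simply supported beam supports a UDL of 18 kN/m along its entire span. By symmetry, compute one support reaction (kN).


Total load = w * L = 18 * 15 = 270 kN
By symmetry, each reaction R = total / 2 = 270 / 2 = 135.0 kN

135.0 kN


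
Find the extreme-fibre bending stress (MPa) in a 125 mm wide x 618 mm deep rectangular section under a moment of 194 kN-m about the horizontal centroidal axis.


I = b * h^3 / 12 = 125 * 618^3 / 12 = 2458635750.0 mm^4
y = h / 2 = 618 / 2 = 309.0 mm
M = 194 kN-m = 194000000.0 N-mm
sigma = M * y / I = 194000000.0 * 309.0 / 2458635750.0
= 24.38 MPa

24.38 MPa


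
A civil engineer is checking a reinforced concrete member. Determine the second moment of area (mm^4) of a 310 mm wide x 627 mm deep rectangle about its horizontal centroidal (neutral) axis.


I = b * h^3 / 12
= 310 * 627^3 / 12
= 310 * 246491883 / 12
= 6367706977.5 mm^4

6367706977.5 mm^4


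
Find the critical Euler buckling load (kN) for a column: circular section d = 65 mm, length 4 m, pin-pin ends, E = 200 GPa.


I = pi * d^4 / 64 = 876240.51 mm^4
L = 4000.0 mm
P_cr = pi^2 * E * I / L^2
= 9.8696 * 200000.0 * 876240.51 / 4000.0^2
= 108101.84 N = 108.1018 kN

108.1018 kN


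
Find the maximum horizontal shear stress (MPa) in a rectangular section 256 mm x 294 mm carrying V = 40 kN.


A = b * h = 256 * 294 = 75264 mm^2
V = 40 kN = 40000.0 N
tau_max = 1.5 * V / A = 1.5 * 40000.0 / 75264
= 0.7972 MPa

0.7972 MPa


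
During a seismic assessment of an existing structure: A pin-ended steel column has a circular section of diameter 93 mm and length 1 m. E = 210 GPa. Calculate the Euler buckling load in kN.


I = pi * d^4 / 64 = 3671991.72 mm^4
L = 1000.0 mm
P_cr = pi^2 * E * I / L^2
= 9.8696 * 210000.0 * 3671991.72 / 1000.0^2
= 7610632.18 N = 7610.6322 kN

7610.6322 kN


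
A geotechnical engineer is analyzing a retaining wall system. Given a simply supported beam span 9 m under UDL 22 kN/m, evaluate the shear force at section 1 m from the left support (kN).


R_A = w * L / 2 = 22 * 9 / 2 = 99.0 kN
V(x) = R_A - w * x = 99.0 - 22 * 1
= 77.0 kN

77.0 kN


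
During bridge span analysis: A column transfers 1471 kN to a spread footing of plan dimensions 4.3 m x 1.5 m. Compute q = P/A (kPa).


A = 4.3 * 1.5 = 6.45 m^2
q = P / A = 1471 / 6.45
= 228.062 kPa

228.062 kPa


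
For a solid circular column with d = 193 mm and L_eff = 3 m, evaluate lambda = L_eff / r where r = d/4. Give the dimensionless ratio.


Radius of gyration r = d / 4 = 193 / 4 = 48.25 mm
L_eff = 3000.0 mm
Slenderness ratio = L / r = 3000.0 / 48.25 = 62.18 (dimensionless)

62.18 (dimensionless)


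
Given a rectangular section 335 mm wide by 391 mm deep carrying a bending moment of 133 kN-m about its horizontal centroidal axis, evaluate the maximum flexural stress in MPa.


I = b * h^3 / 12 = 335 * 391^3 / 12 = 1668759815.42 mm^4
y = h / 2 = 391 / 2 = 195.5 mm
M = 133 kN-m = 133000000.0 N-mm
sigma = M * y / I = 133000000.0 * 195.5 / 1668759815.42
= 15.58 MPa

15.58 MPa


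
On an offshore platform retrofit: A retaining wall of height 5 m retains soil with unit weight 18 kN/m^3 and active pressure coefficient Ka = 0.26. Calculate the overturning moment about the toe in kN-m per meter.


Pa = 0.5 * Ka * gamma * H^2
= 0.5 * 0.26 * 18 * 5^2
= 58.5 kN/m
Arm = H / 3 = 5 / 3 = 1.6667 m
Mo = Pa * arm = Pa * H / 3 = 58.5 * 5 / 3 = 97.5 kN-m/m

97.5 kN-m/m


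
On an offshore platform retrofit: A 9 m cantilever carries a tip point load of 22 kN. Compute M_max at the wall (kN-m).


For a cantilever with a point load at the free end:
M_max = P * L = 22 * 9 = 198 kN-m

198 kN-m


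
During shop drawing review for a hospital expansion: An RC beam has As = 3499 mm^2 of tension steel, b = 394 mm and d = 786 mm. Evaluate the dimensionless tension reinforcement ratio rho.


rho = As / (b * d)
= 3499 / (394 * 786)
= 3499 / 309684
= 0.011299 (dimensionless)

0.011299 (dimensionless)


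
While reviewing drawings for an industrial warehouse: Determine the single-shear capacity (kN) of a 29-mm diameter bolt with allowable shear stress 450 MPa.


A = pi * d^2 / 4 = pi * 29^2 / 4 = 660.5199 mm^2
V = f_v * A / 1000 = 450 * 660.5199 / 1000
= 297.2339 kN

297.2339 kN


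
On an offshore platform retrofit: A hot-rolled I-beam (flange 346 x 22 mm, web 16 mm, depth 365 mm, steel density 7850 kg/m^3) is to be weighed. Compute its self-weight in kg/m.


A_flanges = 2 * 346 * 22 = 15224 mm^2
A_web = (365 - 2 * 22) * 16 = 5136 mm^2
A_total = 15224 + 5136 = 20360 mm^2 = 0.020360 m^2
Weight = rho * A = 7850 * 0.020360 = 159.826 kg/m

159.826 kg/m


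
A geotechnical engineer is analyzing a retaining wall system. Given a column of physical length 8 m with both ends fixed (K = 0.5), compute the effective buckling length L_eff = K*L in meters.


L_eff = K * L
= 0.5 * 8
= 4.0 m

4.0 m


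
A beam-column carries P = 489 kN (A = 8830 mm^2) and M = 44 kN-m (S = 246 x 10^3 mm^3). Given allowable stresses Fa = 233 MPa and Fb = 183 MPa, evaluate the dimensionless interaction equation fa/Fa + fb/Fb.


f_a = P / A = 489000.0 / 8830 = 55.3794 MPa
f_b = M / S = 44000000.0 / 246000.0 = 178.8618 MPa
Ratio = f_a / Fa + f_b / Fb
= 55.3794 / 233 + 178.8618 / 183
= 1.2151 (dimensionless)

1.2151 (dimensionless)


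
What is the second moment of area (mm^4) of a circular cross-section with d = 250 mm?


r = d / 2 = 250 / 2 = 125.0 mm
I = pi * r^4 / 4 = pi * 125.0^4 / 4
= 191747598.49 mm^4

191747598.49 mm^4


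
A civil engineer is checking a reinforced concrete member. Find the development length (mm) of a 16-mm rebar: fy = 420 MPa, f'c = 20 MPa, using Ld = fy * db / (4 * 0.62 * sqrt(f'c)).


Ld = (fy * db) / (4 * 0.62 * sqrt(f'c))
= (420 * 16) / (4 * 0.62 * sqrt(20))
= 6720 / 11.0909
= 605.9 mm

605.9 mm


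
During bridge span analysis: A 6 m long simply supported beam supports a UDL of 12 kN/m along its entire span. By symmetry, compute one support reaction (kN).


Total load = w * L = 12 * 6 = 72 kN
By symmetry, each reaction R = total / 2 = 72 / 2 = 36.0 kN

36.0 kN


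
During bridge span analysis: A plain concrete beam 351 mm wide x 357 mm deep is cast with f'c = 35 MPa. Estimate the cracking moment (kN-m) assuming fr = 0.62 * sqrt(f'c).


fr = 0.62 * sqrt(35) = 0.62 * 5.9161 = 3.668 MPa
I = 351 * 357^3 / 12 = 1330854320.25 mm^4
y_t = 178.5 mm
M_cr = fr * I / y_t = 3.668 * 1330854320.25 / 178.5 N-mm
= 27.3475 kN-m

27.3475 kN-m


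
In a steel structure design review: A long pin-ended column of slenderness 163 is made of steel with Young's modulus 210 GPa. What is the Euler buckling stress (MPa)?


sigma_cr = pi^2 * E / lambda^2
= 9.8696 * 210000.0 / 163^2
= 9.8696 * 210000.0 / 26569
= 78.0088 MPa

78.0088 MPa


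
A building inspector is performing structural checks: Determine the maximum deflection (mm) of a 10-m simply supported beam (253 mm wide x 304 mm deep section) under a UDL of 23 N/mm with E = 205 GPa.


I = 253 * 304^3 / 12 = 592324949.33 mm^4
L = 10000.0 mm, w = 23 N/mm, E = 205000.0 MPa
delta = 5 * w * L^4 / (384 * E * I)
= 5 * 23 * 10000.0^4 / (384 * 205000.0 * 592324949.33)
= 24.6634 mm

24.6634 mm


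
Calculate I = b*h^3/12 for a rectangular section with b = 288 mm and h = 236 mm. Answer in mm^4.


I = b * h^3 / 12
= 288 * 236^3 / 12
= 288 * 13144256 / 12
= 315462144.0 mm^4

315462144.0 mm^4


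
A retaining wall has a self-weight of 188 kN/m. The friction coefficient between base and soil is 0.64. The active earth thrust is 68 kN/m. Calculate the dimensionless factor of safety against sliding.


Resisting force = mu * W = 0.64 * 188 = 120.32 kN/m
FOS = Resisting / Driving = 120.32 / 68
= 1.7694 (dimensionless)

1.7694 (dimensionless)


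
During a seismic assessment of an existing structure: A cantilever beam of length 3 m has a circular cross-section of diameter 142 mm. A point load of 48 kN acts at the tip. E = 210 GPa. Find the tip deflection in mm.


I = pi * d^4 / 64 = pi * 142^4 / 64 = 19958287.59 mm^4
L = 3000.0 mm, P = 48000.0 N, E = 210000.0 MPa
delta = P * L^3 / (3 * E * I)
= 48000.0 * 3000.0^3 / (3 * 210000.0 * 19958287.59)
= 103.0721 mm

103.0721 mm


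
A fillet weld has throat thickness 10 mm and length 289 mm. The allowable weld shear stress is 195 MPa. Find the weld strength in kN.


Strength = throat * length * allowable stress
= 10 * 289 * 195 N
= 563550 N
= 563.55 kN

563.55 kN


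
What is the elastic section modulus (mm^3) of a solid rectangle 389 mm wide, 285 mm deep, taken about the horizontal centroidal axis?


S = b * h^2 / 6
= 389 * 285^2 / 6
= 389 * 81225 / 6
= 5266087.5 mm^3

5266087.5 mm^3


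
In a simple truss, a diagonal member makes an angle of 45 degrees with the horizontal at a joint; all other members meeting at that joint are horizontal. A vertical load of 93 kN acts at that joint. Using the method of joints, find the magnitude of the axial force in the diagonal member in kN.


At the joint, only the diagonal has a vertical component, so vertical equilibrium gives:
F * sin(45) = 93
F = 93 / sin(45)
= 93 / 0.707107
= 131.52 kN

131.52 kN


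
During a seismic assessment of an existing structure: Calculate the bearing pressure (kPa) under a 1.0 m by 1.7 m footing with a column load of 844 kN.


A = 1.0 * 1.7 = 1.7 m^2
q = P / A = 844 / 1.7
= 496.4706 kPa

496.4706 kPa


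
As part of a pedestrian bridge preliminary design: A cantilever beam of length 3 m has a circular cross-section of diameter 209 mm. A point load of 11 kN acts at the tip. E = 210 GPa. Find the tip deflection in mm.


I = pi * d^4 / 64 = pi * 209^4 / 64 = 93660191.87 mm^4
L = 3000.0 mm, P = 11000.0 N, E = 210000.0 MPa
delta = P * L^3 / (3 * E * I)
= 11000.0 * 3000.0^3 / (3 * 210000.0 * 93660191.87)
= 5.0334 mm

5.0334 mm


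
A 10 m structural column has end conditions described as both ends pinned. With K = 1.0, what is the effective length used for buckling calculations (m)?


L_eff = K * L
= 1.0 * 10
= 10.0 m

10.0 m


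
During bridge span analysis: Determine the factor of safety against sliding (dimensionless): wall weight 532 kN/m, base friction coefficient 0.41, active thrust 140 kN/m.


Resisting force = mu * W = 0.41 * 532 = 218.12 kN/m
FOS = Resisting / Driving = 218.12 / 140
= 1.558 (dimensionless)

1.558 (dimensionless)


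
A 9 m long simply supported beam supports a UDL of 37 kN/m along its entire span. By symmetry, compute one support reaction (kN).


Total load = w * L = 37 * 9 = 333 kN
By symmetry, each reaction R = total / 2 = 333 / 2 = 166.5 kN

166.5 kN


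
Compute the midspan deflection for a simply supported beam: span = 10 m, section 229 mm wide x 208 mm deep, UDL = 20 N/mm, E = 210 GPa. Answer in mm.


I = 229 * 208^3 / 12 = 171729237.33 mm^4
L = 10000.0 mm, w = 20 N/mm, E = 210000.0 MPa
delta = 5 * w * L^4 / (384 * E * I)
= 5 * 20 * 10000.0^4 / (384 * 210000.0 * 171729237.33)
= 72.2113 mm

72.2113 mm


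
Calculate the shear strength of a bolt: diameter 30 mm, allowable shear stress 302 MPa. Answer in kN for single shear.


A = pi * d^2 / 4 = pi * 30^2 / 4 = 706.8583 mm^2
V = f_v * A / 1000 = 302 * 706.8583 / 1000
= 213.4712 kN

213.4712 kN


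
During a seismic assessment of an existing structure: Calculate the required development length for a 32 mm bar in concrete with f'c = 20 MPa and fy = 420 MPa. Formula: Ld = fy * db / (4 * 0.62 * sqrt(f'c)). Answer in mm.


Ld = (fy * db) / (4 * 0.62 * sqrt(f'c))
= (420 * 32) / (4 * 0.62 * sqrt(20))
= 13440 / 11.0909
= 1211.8 mm

1211.8 mm


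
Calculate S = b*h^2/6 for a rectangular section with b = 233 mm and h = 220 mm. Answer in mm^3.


S = b * h^2 / 6
= 233 * 220^2 / 6
= 233 * 48400 / 6
= 1879533.33 mm^3

1879533.33 mm^3


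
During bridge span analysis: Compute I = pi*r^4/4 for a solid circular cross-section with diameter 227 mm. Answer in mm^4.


r = d / 2 = 227 / 2 = 113.5 mm
I = pi * r^4 / 4 = pi * 113.5^4 / 4
= 130338682.73 mm^4

130338682.73 mm^4


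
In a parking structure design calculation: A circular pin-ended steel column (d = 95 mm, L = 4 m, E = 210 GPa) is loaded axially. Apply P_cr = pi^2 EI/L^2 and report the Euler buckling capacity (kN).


I = pi * d^4 / 64 = 3998198.21 mm^4
L = 4000.0 mm
P_cr = pi^2 * E * I / L^2
= 9.8696 * 210000.0 * 3998198.21 / 4000.0^2
= 517920.83 N = 517.9208 kN

517.9208 kN


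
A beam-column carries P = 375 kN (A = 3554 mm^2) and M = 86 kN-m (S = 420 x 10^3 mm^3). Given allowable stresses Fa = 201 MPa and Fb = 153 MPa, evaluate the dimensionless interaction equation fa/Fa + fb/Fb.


f_a = P / A = 375000.0 / 3554 = 105.5149 MPa
f_b = M / S = 86000000.0 / 420000.0 = 204.7619 MPa
Ratio = f_a / Fa + f_b / Fb
= 105.5149 / 201 + 204.7619 / 153
= 1.8633 (dimensionless)

1.8633 (dimensionless)


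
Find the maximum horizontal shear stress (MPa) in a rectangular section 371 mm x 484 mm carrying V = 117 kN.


A = b * h = 371 * 484 = 179564 mm^2
V = 117 kN = 117000.0 N
tau_max = 1.5 * V / A = 1.5 * 117000.0 / 179564
= 0.9774 MPa

0.9774 MPa


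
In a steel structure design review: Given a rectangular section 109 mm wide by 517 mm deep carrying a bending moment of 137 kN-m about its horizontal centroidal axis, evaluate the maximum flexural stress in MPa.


I = b * h^3 / 12 = 109 * 517^3 / 12 = 1255211418.08 mm^4
y = h / 2 = 517 / 2 = 258.5 mm
M = 137 kN-m = 137000000.0 N-mm
sigma = M * y / I = 137000000.0 * 258.5 / 1255211418.08
= 28.21 MPa

28.21 MPa


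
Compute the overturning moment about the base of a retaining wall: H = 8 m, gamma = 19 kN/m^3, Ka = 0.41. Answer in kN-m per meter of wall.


Pa = 0.5 * Ka * gamma * H^2
= 0.5 * 0.41 * 19 * 8^2
= 249.28 kN/m
Arm = H / 3 = 8 / 3 = 2.6667 m
Mo = Pa * arm = Pa * H / 3 = 249.28 * 8 / 3 = 664.7467 kN-m/m

664.7467 kN-m/m


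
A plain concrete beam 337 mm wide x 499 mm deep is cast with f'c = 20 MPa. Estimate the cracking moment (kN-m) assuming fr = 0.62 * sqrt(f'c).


fr = 0.62 * sqrt(20) = 0.62 * 4.4721 = 2.7727 MPa
I = 337 * 499^3 / 12 = 3489396263.58 mm^4
y_t = 249.5 mm
M_cr = fr * I / y_t = 2.7727 * 3489396263.58 / 249.5 N-mm
= 38.7781 kN-m

38.7781 kN-m


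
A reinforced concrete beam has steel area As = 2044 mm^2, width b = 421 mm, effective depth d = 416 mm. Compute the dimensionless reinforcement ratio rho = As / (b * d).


rho = As / (b * d)
= 2044 / (421 * 416)
= 2044 / 175136
= 0.011671 (dimensionless)

0.011671 (dimensionless)


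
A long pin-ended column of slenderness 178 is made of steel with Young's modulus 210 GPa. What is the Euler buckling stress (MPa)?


sigma_cr = pi^2 * E / lambda^2
= 9.8696 * 210000.0 / 178^2
= 9.8696 * 210000.0 / 31684
= 65.4153 MPa

65.4153 MPa


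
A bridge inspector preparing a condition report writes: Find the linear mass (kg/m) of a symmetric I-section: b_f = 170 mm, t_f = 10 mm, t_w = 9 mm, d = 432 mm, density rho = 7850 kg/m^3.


A_flanges = 2 * 170 * 10 = 3400 mm^2
A_web = (432 - 2 * 10) * 9 = 3708 mm^2
A_total = 3400 + 3708 = 7108 mm^2 = 0.007108 m^2
Weight = rho * A = 7850 * 0.007108 = 55.7978 kg/m

55.7978 kg/m


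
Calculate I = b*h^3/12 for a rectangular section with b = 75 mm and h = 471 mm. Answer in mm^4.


I = b * h^3 / 12
= 75 * 471^3 / 12
= 75 * 104487111 / 12
= 653044443.75 mm^4

653044443.75 mm^4


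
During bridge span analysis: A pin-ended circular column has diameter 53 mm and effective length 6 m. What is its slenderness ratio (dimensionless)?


Radius of gyration r = d / 4 = 53 / 4 = 13.25 mm
L_eff = 6000.0 mm
Slenderness ratio = L / r = 6000.0 / 13.25 = 452.83 (dimensionless)

452.83 (dimensionless)


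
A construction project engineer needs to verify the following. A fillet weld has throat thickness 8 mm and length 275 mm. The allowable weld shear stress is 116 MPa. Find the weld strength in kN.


Strength = throat * length * allowable stress
= 8 * 275 * 116 N
= 255200 N
= 255.2 kN

255.2 kN


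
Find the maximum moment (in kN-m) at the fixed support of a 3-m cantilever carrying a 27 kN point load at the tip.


For a cantilever with a point load at the free end:
M_max = P * L = 27 * 3 = 81 kN-m

81 kN-m


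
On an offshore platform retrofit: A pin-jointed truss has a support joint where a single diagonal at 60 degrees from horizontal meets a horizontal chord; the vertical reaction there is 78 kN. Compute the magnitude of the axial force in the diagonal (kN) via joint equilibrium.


At the joint, only the diagonal has a vertical component, so vertical equilibrium gives:
F * sin(60) = 78
F = 78 / sin(60)
= 78 / 0.866025
= 90.07 kN

90.07 kN


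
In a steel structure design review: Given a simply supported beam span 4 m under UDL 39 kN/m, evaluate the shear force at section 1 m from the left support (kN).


R_A = w * L / 2 = 39 * 4 / 2 = 78.0 kN
V(x) = R_A - w * x = 78.0 - 39 * 1
= 39.0 kN

39.0 kN


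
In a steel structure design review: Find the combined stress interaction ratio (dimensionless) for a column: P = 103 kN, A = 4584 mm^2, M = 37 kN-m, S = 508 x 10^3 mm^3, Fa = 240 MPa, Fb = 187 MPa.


f_a = P / A = 103000.0 / 4584 = 22.4695 MPa
f_b = M / S = 37000000.0 / 508000.0 = 72.8346 MPa
Ratio = f_a / Fa + f_b / Fb
= 22.4695 / 240 + 72.8346 / 187
= 0.4831 (dimensionless)

0.4831 (dimensionless)


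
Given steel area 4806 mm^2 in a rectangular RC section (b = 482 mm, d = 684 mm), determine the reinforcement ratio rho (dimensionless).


rho = As / (b * d)
= 4806 / (482 * 684)
= 4806 / 329688
= 0.014577 (dimensionless)

0.014577 (dimensionless)


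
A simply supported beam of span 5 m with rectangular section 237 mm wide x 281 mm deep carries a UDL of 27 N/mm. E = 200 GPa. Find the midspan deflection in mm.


I = 237 * 281^3 / 12 = 438213809.75 mm^4
L = 5000.0 mm, w = 27 N/mm, E = 200000.0 MPa
delta = 5 * w * L^4 / (384 * E * I)
= 5 * 27 * 5000.0^4 / (384 * 200000.0 * 438213809.75)
= 2.5071 mm

2.5071 mm


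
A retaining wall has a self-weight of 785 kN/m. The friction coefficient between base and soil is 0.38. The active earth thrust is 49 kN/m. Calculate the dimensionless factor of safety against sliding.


Resisting force = mu * W = 0.38 * 785 = 298.3 kN/m
FOS = Resisting / Driving = 298.3 / 49
= 6.0878 (dimensionless)

6.0878 (dimensionless)


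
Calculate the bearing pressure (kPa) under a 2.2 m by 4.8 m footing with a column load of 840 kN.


A = 2.2 * 4.8 = 10.56 m^2
q = P / A = 840 / 10.56
= 79.5455 kPa

79.5455 kPa


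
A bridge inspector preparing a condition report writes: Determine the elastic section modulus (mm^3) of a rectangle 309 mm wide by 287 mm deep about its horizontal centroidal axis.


S = b * h^2 / 6
= 309 * 287^2 / 6
= 309 * 82369 / 6
= 4242003.5 mm^3

4242003.5 mm^3


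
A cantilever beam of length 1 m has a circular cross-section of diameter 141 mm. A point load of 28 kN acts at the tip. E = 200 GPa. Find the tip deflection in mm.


I = pi * d^4 / 64 = pi * 141^4 / 64 = 19401993.26 mm^4
L = 1000.0 mm, P = 28000.0 N, E = 200000.0 MPa
delta = P * L^3 / (3 * E * I)
= 28000.0 * 1000.0^3 / (3 * 200000.0 * 19401993.26)
= 2.4053 mm

2.4053 mm


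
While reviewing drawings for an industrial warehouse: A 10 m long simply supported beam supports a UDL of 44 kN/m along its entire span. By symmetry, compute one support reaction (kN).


Total load = w * L = 44 * 10 = 440 kN
By symmetry, each reaction R = total / 2 = 440 / 2 = 220.0 kN

220.0 kN


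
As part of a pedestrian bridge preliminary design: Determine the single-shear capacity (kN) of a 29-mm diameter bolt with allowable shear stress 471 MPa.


A = pi * d^2 / 4 = pi * 29^2 / 4 = 660.5199 mm^2
V = f_v * A / 1000 = 471 * 660.5199 / 1000
= 311.1049 kN

311.1049 kN


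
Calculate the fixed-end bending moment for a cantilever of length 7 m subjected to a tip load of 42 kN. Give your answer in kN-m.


For a cantilever with a point load at the free end:
M_max = P * L = 42 * 7 = 294 kN-m

294 kN-m


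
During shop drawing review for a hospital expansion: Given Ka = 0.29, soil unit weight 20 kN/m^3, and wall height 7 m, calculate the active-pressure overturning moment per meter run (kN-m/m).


Pa = 0.5 * Ka * gamma * H^2
= 0.5 * 0.29 * 20 * 7^2
= 142.1 kN/m
Arm = H / 3 = 7 / 3 = 2.3333 m
Mo = Pa * arm = Pa * H / 3 = 142.1 * 7 / 3 = 331.5667 kN-m/m

331.5667 kN-m/m


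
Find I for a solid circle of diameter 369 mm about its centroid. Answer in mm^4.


r = d / 2 = 369 / 2 = 184.5 mm
I = pi * r^4 / 4 = pi * 184.5^4 / 4
= 910071184.05 mm^4

910071184.05 mm^4


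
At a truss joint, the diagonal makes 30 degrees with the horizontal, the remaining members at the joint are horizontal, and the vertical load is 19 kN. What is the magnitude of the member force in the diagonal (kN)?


At the joint, only the diagonal has a vertical component, so vertical equilibrium gives:
F * sin(30) = 19
F = 19 / sin(30)
= 19 / 0.5
= 38.0 kN

38.0 kN


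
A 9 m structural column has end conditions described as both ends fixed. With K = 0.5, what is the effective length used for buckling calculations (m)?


L_eff = K * L
= 0.5 * 9
= 4.5 m

4.5 m


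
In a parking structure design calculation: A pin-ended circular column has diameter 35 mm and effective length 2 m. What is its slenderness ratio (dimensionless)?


Radius of gyration r = d / 4 = 35 / 4 = 8.75 mm
L_eff = 2000.0 mm
Slenderness ratio = L / r = 2000.0 / 8.75 = 228.57 (dimensionless)

228.57 (dimensionless)


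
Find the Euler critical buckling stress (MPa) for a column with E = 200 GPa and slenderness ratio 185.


sigma_cr = pi^2 * E / lambda^2
= 9.8696 * 200000.0 / 185^2
= 9.8696 * 200000.0 / 34225
= 57.6748 MPa

57.6748 MPa


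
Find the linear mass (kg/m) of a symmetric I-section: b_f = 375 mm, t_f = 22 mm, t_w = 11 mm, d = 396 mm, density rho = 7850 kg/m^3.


A_flanges = 2 * 375 * 22 = 16500 mm^2
A_web = (396 - 2 * 22) * 11 = 3872 mm^2
A_total = 16500 + 3872 = 20372 mm^2 = 0.020372 m^2
Weight = rho * A = 7850 * 0.020372 = 159.9202 kg/m

159.9202 kg/m


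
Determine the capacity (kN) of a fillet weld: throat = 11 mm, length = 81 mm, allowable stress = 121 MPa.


Strength = throat * length * allowable stress
= 11 * 81 * 121 N
= 107811 N
= 107.81 kN

107.81 kN


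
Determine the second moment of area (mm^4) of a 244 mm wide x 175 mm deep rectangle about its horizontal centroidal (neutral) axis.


I = b * h^3 / 12
= 244 * 175^3 / 12
= 244 * 5359375 / 12
= 108973958.33 mm^4

108973958.33 mm^4


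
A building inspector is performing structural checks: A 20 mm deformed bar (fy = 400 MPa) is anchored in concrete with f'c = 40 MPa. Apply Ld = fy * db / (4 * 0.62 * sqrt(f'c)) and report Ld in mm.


Ld = (fy * db) / (4 * 0.62 * sqrt(f'c))
= (400 * 20) / (4 * 0.62 * sqrt(40))
= 8000 / 15.6849
= 510.04 mm

510.04 mm


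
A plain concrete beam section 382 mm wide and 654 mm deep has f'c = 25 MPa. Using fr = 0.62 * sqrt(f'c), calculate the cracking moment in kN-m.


fr = 0.62 * sqrt(25) = 0.62 * 5.0 = 3.1 MPa
I = 382 * 654^3 / 12 = 8904619404.0 mm^4
y_t = 327.0 mm
M_cr = fr * I / y_t = 3.1 * 8904619404.0 / 327.0 N-mm
= 84.4169 kN-m

84.4169 kN-m


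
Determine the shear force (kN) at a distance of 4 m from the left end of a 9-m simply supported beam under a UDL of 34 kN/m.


R_A = w * L / 2 = 34 * 9 / 2 = 153.0 kN
V(x) = R_A - w * x = 153.0 - 34 * 4
= 17.0 kN

17.0 kN


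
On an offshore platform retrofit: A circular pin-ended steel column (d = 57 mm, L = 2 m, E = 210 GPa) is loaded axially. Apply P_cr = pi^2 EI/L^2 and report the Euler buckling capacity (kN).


I = pi * d^4 / 64 = 518166.49 mm^4
L = 2000.0 mm
P_cr = pi^2 * E * I / L^2
= 9.8696 * 210000.0 * 518166.49 / 2000.0^2
= 268490.16 N = 268.4902 kN

268.4902 kN


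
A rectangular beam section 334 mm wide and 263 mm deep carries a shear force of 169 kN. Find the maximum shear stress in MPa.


A = b * h = 334 * 263 = 87842 mm^2
V = 169 kN = 169000.0 N
tau_max = 1.5 * V / A = 1.5 * 169000.0 / 87842
= 2.8859 MPa

2.8859 MPa


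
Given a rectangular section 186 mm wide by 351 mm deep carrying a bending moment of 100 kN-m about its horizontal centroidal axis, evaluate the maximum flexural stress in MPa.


I = b * h^3 / 12 = 186 * 351^3 / 12 = 670275040.5 mm^4
y = h / 2 = 351 / 2 = 175.5 mm
M = 100 kN-m = 100000000.0 N-mm
sigma = M * y / I = 100000000.0 * 175.5 / 670275040.5
= 26.18 MPa

26.18 MPa


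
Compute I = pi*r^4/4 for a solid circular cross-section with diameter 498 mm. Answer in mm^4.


r = d / 2 = 498 / 2 = 249.0 mm
I = pi * r^4 / 4 = pi * 249.0^4 / 4
= 3019167930.26 mm^4

3019167930.26 mm^4


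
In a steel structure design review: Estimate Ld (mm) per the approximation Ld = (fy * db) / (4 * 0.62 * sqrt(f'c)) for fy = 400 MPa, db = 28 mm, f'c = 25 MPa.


Ld = (fy * db) / (4 * 0.62 * sqrt(f'c))
= (400 * 28) / (4 * 0.62 * sqrt(25))
= 11200 / 12.4
= 903.23 mm

903.23 mm


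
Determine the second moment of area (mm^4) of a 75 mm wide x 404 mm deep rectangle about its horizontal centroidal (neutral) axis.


I = b * h^3 / 12
= 75 * 404^3 / 12
= 75 * 65939264 / 12
= 412120400.0 mm^4

412120400.0 mm^4


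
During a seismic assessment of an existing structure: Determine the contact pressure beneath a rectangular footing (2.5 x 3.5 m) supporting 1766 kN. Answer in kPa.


A = 2.5 * 3.5 = 8.75 m^2
q = P / A = 1766 / 8.75
= 201.8286 kPa

201.8286 kPa


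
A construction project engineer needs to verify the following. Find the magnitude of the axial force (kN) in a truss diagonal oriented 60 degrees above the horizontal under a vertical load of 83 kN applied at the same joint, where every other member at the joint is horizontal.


At the joint, only the diagonal has a vertical component, so vertical equilibrium gives:
F * sin(60) = 83
F = 83 / sin(60)
= 83 / 0.866025
= 95.84 kN

95.84 kN


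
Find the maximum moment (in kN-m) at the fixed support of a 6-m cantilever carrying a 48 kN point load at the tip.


For a cantilever with a point load at the free end:
M_max = P * L = 48 * 6 = 288 kN-m

288 kN-m


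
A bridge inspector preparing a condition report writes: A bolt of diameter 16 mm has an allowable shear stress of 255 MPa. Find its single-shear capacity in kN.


A = pi * d^2 / 4 = pi * 16^2 / 4 = 201.0619 mm^2
V = f_v * A / 1000 = 255 * 201.0619 / 1000
= 51.2708 kN

51.2708 kN


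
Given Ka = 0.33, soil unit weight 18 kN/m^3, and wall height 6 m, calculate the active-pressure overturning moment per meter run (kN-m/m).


Pa = 0.5 * Ka * gamma * H^2
= 0.5 * 0.33 * 18 * 6^2
= 106.92 kN/m
Arm = H / 3 = 6 / 3 = 2.0 m
Mo = Pa * arm = Pa * H / 3 = 106.92 * 6 / 3 = 213.84 kN-m/m

213.84 kN-m/m


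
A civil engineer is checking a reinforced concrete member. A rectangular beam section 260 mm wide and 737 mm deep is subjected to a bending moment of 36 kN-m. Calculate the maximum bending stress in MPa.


I = b * h^3 / 12 = 260 * 737^3 / 12 = 8673503648.33 mm^4
y = h / 2 = 737 / 2 = 368.5 mm
M = 36 kN-m = 36000000.0 N-mm
sigma = M * y / I = 36000000.0 * 368.5 / 8673503648.33
= 1.53 MPa

1.53 MPa


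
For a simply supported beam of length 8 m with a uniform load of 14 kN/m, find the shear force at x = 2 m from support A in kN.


R_A = w * L / 2 = 14 * 8 / 2 = 56.0 kN
V(x) = R_A - w * x = 56.0 - 14 * 2
= 28.0 kN

28.0 kN


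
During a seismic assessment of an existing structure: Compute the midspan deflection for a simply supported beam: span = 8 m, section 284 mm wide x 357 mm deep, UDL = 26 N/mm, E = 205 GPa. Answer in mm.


I = 284 * 357^3 / 12 = 1076816601.0 mm^4
L = 8000.0 mm, w = 26 N/mm, E = 205000.0 MPa
delta = 5 * w * L^4 / (384 * E * I)
= 5 * 26 * 8000.0^4 / (384 * 205000.0 * 1076816601.0)
= 6.2817 mm

6.2817 mm


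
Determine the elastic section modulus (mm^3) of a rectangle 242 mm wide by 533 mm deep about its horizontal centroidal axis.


S = b * h^2 / 6
= 242 * 533^2 / 6
= 242 * 284089 / 6
= 11458256.33 mm^3

11458256.33 mm^3


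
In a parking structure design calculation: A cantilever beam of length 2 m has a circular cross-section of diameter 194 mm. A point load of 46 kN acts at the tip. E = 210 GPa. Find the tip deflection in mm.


I = pi * d^4 / 64 = pi * 194^4 / 64 = 69530734.7 mm^4
L = 2000.0 mm, P = 46000.0 N, E = 210000.0 MPa
delta = P * L^3 / (3 * E * I)
= 46000.0 * 2000.0^3 / (3 * 210000.0 * 69530734.7)
= 8.401 mm

8.401 mm


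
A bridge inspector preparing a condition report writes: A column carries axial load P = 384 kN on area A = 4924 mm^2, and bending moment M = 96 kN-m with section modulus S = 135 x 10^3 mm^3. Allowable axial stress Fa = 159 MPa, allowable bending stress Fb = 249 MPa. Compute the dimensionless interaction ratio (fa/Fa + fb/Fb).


f_a = P / A = 384000.0 / 4924 = 77.9854 MPa
f_b = M / S = 96000000.0 / 135000.0 = 711.1111 MPa
Ratio = f_a / Fa + f_b / Fb
= 77.9854 / 159 + 711.1111 / 249
= 3.3463 (dimensionless)

3.3463 (dimensionless)


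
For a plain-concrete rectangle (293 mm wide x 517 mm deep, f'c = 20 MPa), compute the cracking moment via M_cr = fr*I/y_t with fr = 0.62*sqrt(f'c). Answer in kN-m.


fr = 0.62 * sqrt(20) = 0.62 * 4.4721 = 2.7727 MPa
I = 293 * 517^3 / 12 = 3374100417.42 mm^4
y_t = 258.5 mm
M_cr = fr * I / y_t = 2.7727 * 3374100417.42 / 258.5 N-mm
= 36.1913 kN-m

36.1913 kN-m


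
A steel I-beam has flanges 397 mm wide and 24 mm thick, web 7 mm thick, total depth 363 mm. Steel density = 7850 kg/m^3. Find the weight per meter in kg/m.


A_flanges = 2 * 397 * 24 = 19056 mm^2
A_web = (363 - 2 * 24) * 7 = 2205 mm^2
A_total = 19056 + 2205 = 21261 mm^2 = 0.021261 m^2
Weight = rho * A = 7850 * 0.021261 = 166.8989 kg/m

166.8989 kg/m


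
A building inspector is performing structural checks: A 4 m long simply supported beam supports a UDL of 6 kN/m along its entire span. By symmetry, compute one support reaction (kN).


Total load = w * L = 6 * 4 = 24 kN
By symmetry, each reaction R = total / 2 = 24 / 2 = 12.0 kN

12.0 kN


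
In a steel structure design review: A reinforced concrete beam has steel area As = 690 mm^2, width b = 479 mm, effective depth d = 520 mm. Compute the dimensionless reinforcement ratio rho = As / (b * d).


rho = As / (b * d)
= 690 / (479 * 520)
= 690 / 249080
= 0.00277 (dimensionless)

0.00277 (dimensionless)


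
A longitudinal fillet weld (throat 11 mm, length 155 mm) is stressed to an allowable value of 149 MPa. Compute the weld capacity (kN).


Strength = throat * length * allowable stress
= 11 * 155 * 149 N
= 254045 N
= 254.04 kN

254.04 kN


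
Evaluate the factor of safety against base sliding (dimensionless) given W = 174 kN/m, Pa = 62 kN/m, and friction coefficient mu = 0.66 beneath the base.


Resisting force = mu * W = 0.66 * 174 = 114.84 kN/m
FOS = Resisting / Driving = 114.84 / 62
= 1.8523 (dimensionless)

1.8523 (dimensionless)


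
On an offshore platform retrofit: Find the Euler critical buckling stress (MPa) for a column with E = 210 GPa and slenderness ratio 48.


sigma_cr = pi^2 * E / lambda^2
= 9.8696 * 210000.0 / 48^2
= 9.8696 * 210000.0 / 2304
= 899.5733 MPa

899.5733 MPa


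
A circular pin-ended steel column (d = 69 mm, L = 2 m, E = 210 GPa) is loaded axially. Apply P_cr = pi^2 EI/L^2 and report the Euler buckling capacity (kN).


I = pi * d^4 / 64 = 1112669.7 mm^4
L = 2000.0 mm
P_cr = pi^2 * E * I / L^2
= 9.8696 * 210000.0 * 1112669.7 / 2000.0^2
= 576534.51 N = 576.5345 kN

576.5345 kN


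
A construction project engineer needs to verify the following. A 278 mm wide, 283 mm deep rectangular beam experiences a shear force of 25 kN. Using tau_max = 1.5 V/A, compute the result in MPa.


A = b * h = 278 * 283 = 78674 mm^2
V = 25 kN = 25000.0 N
tau_max = 1.5 * V / A = 1.5 * 25000.0 / 78674
= 0.4767 MPa

0.4767 MPa


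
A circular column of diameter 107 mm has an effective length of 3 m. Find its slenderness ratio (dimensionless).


Radius of gyration r = d / 4 = 107 / 4 = 26.75 mm
L_eff = 3000.0 mm
Slenderness ratio = L / r = 3000.0 / 26.75 = 112.15 (dimensionless)

112.15 (dimensionless)


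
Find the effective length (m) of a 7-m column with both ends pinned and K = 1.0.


L_eff = K * L
= 1.0 * 7
= 7.0 m

7.0 m


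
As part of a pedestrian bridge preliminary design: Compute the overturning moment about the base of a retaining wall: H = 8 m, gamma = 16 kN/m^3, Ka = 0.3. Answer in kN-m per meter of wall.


Pa = 0.5 * Ka * gamma * H^2
= 0.5 * 0.3 * 16 * 8^2
= 153.6 kN/m
Arm = H / 3 = 8 / 3 = 2.6667 m
Mo = Pa * arm = Pa * H / 3 = 153.6 * 8 / 3 = 409.6 kN-m/m

409.6 kN-m/m


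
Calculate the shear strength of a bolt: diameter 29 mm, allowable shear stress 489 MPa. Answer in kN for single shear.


A = pi * d^2 / 4 = pi * 29^2 / 4 = 660.5199 mm^2
V = f_v * A / 1000 = 489 * 660.5199 / 1000
= 322.9942 kN

322.9942 kN


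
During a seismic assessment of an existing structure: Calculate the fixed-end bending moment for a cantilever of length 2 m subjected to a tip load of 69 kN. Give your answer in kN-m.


For a cantilever with a point load at the free end:
M_max = P * L = 69 * 2 = 138 kN-m

138 kN-m


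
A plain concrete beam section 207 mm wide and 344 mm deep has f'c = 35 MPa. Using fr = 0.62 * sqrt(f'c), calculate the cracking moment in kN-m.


fr = 0.62 * sqrt(35) = 0.62 * 5.9161 = 3.668 MPa
I = 207 * 344^3 / 12 = 702205824.0 mm^4
y_t = 172.0 mm
M_cr = fr * I / y_t = 3.668 * 702205824.0 / 172.0 N-mm
= 14.9748 kN-m

14.9748 kN-m


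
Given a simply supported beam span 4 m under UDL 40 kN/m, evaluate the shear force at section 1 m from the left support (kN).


R_A = w * L / 2 = 40 * 4 / 2 = 80.0 kN
V(x) = R_A - w * x = 80.0 - 40 * 1
= 40.0 kN

40.0 kN
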